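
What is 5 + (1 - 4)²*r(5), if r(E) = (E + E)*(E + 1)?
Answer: 545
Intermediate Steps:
r(E) = 2*E*(1 + E) (r(E) = (2*E)*(1 + E) = 2*E*(1 + E))
5 + (1 - 4)²*r(5) = 5 + (1 - 4)²*(2*5*(1 + 5)) = 5 + (-3)²*(2*5*6) = 5 + 9*60 = 5 + 540 = 545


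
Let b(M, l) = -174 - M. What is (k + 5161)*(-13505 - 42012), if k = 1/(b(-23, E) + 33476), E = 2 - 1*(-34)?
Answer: -9548386928542/33325 ≈ -2.8652e+8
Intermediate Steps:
E = 36 (E = 2 + 34 = 36)
k = 1/33325 (k = 1/((-174 - 1*(-23)) + 33476) = 1/((-174 + 23) + 33476) = 1/(-151 + 33476) = 1/33325 ≈ 3.0008e-5)
(k + 5161)*(-13505 - 42012) = (1/33325 + 5161)*(-13505 - 42012) = (171990326/33325)*(-55517) = -9548386928542/33325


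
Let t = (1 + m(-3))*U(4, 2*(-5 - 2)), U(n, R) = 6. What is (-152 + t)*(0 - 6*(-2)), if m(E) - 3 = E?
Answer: -1752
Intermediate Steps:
m(E) = 3 + E
t = 6 (t = (1 + (3 - 3))*6 = (1 + 0)*6 = 1*6 = 6)
(-152 + t)*(0 - 6*(-2)) = (-152 + 6)*(0 - 6*(-2)) = -146*(0 + 12) = -146*12 = -1752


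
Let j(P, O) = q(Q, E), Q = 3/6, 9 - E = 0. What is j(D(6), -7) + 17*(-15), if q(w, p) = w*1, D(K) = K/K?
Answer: -509/2 ≈ -254.50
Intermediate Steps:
D(K) = 1
E = 9 (E = 9 - 1*0 = 9 + 0 = 9)
Q = ½ (Q = 3*(⅙) = ½ ≈ 0.50000)
q(w, p) = w
j(P, O) = ½
j(D(6), -7) + 17*(-15) = ½ + 17*(-15) = ½ - 255 = -509/2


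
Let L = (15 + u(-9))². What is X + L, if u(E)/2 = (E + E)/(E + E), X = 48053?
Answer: 48342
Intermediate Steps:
u(E) = 2 (u(E) = 2*((E + E)/(E + E)) = 2*((2*E)/((2*E))) = 2*((2*E)*(1/(2*E))) = 2*1 = 2)
L = 289 (L = (15 + 2)² = 17² = 289)
X + L = 48053 + 289 = 48342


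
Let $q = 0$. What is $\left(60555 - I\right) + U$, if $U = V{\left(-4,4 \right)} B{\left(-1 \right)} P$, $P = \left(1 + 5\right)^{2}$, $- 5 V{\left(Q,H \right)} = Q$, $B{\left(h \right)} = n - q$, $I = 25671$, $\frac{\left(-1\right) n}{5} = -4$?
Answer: $35460$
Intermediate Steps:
$n = 20$ ($n = \left(-5\right) \left(-4\right) = 20$)
$B{\left(h \right)} = 20$ ($B{\left(h \right)} = 20 - 0 = 20 + 0 = 20$)
$V{\left(Q,H \right)} = - \frac{Q}{5}$
$P = 36$ ($P = 6^{2} = 36$)
$U = 576$ ($U = \left(- \frac{1}{5}\right) \left(-4\right) 20 \cdot 36 = \frac{4}{5} \cdot 20 \cdot 36 = 16 \cdot 36 = 576$)
$\left(60555 - I\right) + U = \left(60555 - 25671\right) + 576 = 34884 + 576 = 35460$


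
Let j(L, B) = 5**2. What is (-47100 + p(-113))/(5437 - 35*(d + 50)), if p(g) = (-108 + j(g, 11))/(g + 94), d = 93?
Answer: -894817/8208 ≈ -109.02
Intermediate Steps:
j(L, B) = 25
p(g) = -83/(94 + g) (p(g) = (-108 + 25)/(g + 94) = -83/(94 + g))
(-47100 + p(-113))/(5437 - 35*(d + 50)) = (-47100 - 83/(94 - 113))/(5437 - 35*(93 + 50)) = (-47100 - 83/(-19))/(5437 - 35*143) = (-47100 - 83*(-1/19))/(5437 - 1*5005) = (-47100 + 83/19)/(5437 - 5005) = -894817/19/432 = -894817/19*1/432 = -894817/8208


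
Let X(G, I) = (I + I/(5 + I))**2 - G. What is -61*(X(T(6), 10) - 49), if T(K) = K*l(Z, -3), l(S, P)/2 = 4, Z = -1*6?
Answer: -9211/9 ≈ -1023.4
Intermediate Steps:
Z = -6
l(S, P) = 8 (l(S, P) = 2*4 = 8)
T(K) = 8*K (T(K) = K*8 = 8*K)
X(G, I) = (I + I/(5 + I))**2 - G
-61*(X(T(6), 10) - 49) = -61*((-8*6 + 10**2*(6 + 10)**2/(5 + 10)**2) - 49) = -61*((-1*48 + 100*16**2/15**2) - 49) = -61*((-48 + 100*(1/225)*256) - 49) = -61*((-48 + 1024/9) - 49) = -61*(592/9 - 49) = -61*151/9 = -9211/9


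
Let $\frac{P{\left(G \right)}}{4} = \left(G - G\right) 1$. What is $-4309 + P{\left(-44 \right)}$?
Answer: $-4309$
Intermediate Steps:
$P{\left(G \right)} = 0$ ($P{\left(G \right)} = 4 \left(G - G\right) 1 = 4 \cdot 0 \cdot 1 = 4 \cdot 0 = 0$)
$-4309 + P{\left(-44 \right)} = -4309 + 0 = -4309$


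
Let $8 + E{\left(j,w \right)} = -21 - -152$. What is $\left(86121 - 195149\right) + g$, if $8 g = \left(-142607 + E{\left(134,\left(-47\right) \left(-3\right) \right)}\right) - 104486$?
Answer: $- \frac{559597}{4} \approx -1.399 \cdot 10^{5}$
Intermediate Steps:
$E{\left(j,w \right)} = 123$ ($E{\left(j,w \right)} = -8 - -131 = -8 + \left(-21 + 152\right) = -8 + 131 = 123$)
$g = - \frac{123485}{4}$ ($g = \frac{\left(-142607 + 123\right) - 104486}{8} = \frac{-142484 - 104486}{8} = \frac{1}{8} \left(-246970\right) = - \frac{123485}{4} \approx -30871.0$)
$\left(86121 - 195149\right) + g = \left(86121 - 195149\right) - \frac{123485}{4} = -109028 - \frac{123485}{4} = - \frac{559597}{4}$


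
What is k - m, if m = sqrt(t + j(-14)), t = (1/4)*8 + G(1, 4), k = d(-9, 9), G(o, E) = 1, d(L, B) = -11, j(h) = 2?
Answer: -11 - sqrt(5) ≈ -13.236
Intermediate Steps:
k = -11
t = 3 (t = (1/4)*8 + 1 = 2 + 1 = 3)
m = sqrt(5) (m = sqrt(3 + 2) = sqrt(5) ≈ 2.2361)
k - m = -11 - sqrt(5)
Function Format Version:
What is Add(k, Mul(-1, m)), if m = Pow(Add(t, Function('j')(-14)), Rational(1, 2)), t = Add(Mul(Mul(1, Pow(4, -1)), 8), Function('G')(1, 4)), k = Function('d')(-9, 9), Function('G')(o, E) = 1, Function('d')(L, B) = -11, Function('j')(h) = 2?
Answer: Add(-11, Mul(-1, Pow(5, Rational(1, 2)))) ≈ -13.236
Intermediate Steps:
k = -11
t = 3 (t = Add(Mul(Mul(1, Pow(4, -1)), 8), 1) = Add(Mul(Mul(1, Rational(1, 4)), 8), 1) = Add(Mul(Rational(1, 4), 8), 1) = Add(2, 1) = 3)
m = Pow(5, Rational(1, 2)) (m = Pow(Add(3, 2), Rational(1, 2)) = Pow(5, Rational(1, 2)) ≈ 2.2361)
Add(k, Mul(-1, m)) = Add(-11, Mul(-1, Pow(5, Rational(1, 2))))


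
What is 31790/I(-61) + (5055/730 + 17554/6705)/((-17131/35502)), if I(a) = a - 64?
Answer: -3830504950453/13975041525 ≈ -274.10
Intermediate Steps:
I(a) = -64 + a
31790/I(-61) + (5055/730 + 17554/6705)/((-17131/35502)) = 31790/(-64 - 61) + (5055/730 + 17554/6705)/((-17131/35502)) = 31790/(-125) + (5055*(1/730) + 17554*(1/6705))/((-17131*1/35502)) = 31790*(-1/125) + (1011/146 + 17554/6705)/(-17131/35502) = -6358/25 + (9341639/978930)*(-35502/17131) = -6358/25 - 55274477963/2795008305 = -3830504950453/13975041525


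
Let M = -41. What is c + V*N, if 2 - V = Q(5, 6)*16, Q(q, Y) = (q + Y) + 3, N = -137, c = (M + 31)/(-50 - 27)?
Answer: 2341888/77 ≈ 30414.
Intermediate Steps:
c = 10/77 (c = (-41 + 31)/(-50 - 27) = -10/(-77) = -10*(-1/77) = 10/77 ≈ 0.12987)
Q(q, Y) = 3 + Y + q (Q(q, Y) = (Y + q) + 3 = 3 + Y + q)
V = -222 (V = 2 - (3 + 6 + 5)*16 = 2 - 14*16 = 2 - 1*224 = 2 - 224 = -222)
c + V*N = 10/77 - 222*(-137) = 10/77 + 30414 = 2341888/77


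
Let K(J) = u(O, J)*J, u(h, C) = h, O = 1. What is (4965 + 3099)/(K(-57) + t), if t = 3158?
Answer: 1152/443 ≈ 2.6005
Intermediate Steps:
K(J) = J (K(J) = 1*J = J)
(4965 + 3099)/(K(-57) + t) = (4965 + 3099)/(-57 + 3158) = 8064/3101 = 8064*(1/3101) = 1152/443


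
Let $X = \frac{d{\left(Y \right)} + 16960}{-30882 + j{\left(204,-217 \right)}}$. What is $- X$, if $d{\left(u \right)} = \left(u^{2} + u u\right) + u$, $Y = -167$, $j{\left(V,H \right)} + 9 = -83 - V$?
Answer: $\frac{72571}{31178} \approx 2.3276$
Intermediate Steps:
$j{\left(V,H \right)} = -92 - V$ ($j{\left(V,H \right)} = -9 - \left(83 + V\right) = -92 - V$)
$d{\left(u \right)} = u + 2 u^{2}$ ($d{\left(u \right)} = \left(u^{2} + u^{2}\right) + u = 2 u^{2} + u = u + 2 u^{2}$)
$X = - \frac{72571}{31178}$ ($X = \frac{- 167 \left(1 + 2 \left(-167\right)\right) + 16960}{-30882 - 296} = \frac{- 167 \left(1 - 334\right) + 16960}{-30882 - 296} = \frac{\left(-167\right) \left(-333\right) + 16960}{-30882 - 296} = \frac{55611 + 16960}{-31178} = 72571 \left(- \frac{1}{31178}\right) = - \frac{72571}{31178} \approx -2.3276$)
$- X = \left(-1\right) \left(- \frac{72571}{31178}\right) = \frac{72571}{31178}$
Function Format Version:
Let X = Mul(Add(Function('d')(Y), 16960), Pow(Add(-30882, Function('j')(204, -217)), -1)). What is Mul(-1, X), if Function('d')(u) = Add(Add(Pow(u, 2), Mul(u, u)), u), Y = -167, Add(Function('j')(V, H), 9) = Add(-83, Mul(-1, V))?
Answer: Rational(72571, 31178) ≈ 2.3276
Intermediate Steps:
Function('j')(V, H) = Add(-92, Mul(-1, V)) (Function('j')(V, H) = Add(-9, Add(-83, Mul(-1, V))) = Add(-92, Mul(-1, V)))
Function('d')(u) = Add(u, Mul(2, Pow(u, 2))) (Function('d')(u) = Add(Add(Pow(u, 2), Pow(u, 2)), u) = Add(Mul(2, Pow(u, 2)), u) = Add(u, Mul(2, Pow(u, 2))))
X = Rational(-72571, 31178) (X = Mul(Add(Mul(-167, Add(1, Mul(2, -167))), 16960), Pow(Add(-30882, Add(-92, Mul(-1, 204))), -1)) = Mul(Add(Mul(-167, Add(1, -334)), 16960), Pow(Add(-30882, Add(-92, -204)), -1)) = Mul(Add(Mul(-167, -333), 16960), Pow(Add(-30882, -296), -1)) = Mul(Add(55611, 16960), Pow(-31178, -1)) = Mul(72571, Rational(-1, 31178)) = Rational(-72571, 31178) ≈ -2.3276)
Mul(-1, X) = Mul(-1, Rational(-72571, 31178)) = Rational(72571, 31178)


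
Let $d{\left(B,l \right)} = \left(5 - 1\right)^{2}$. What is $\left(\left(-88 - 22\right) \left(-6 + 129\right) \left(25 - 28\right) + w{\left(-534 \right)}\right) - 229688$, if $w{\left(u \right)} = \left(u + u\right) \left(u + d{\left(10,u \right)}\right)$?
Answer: $364126$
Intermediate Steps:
$d{\left(B,l \right)} = 16$ ($d{\left(B,l \right)} = 4^{2} = 16$)
$w{\left(u \right)} = 2 u \left(16 + u\right)$ ($w{\left(u \right)} = \left(u + u\right) \left(u + 16\right) = 2 u \left(16 + u\right)$)
$\left(\left(-88 - 22\right) \left(-6 + 129\right) \left(25 - 28\right) + w{\left(-534 \right)}\right) - 229688 = \left(\left(-88 - 22\right) \left(-6 + 129\right) \left(25 - 28\right) + 2 \left(-534\right) \left(16 - 534\right)\right) - 229688 = \left(- 110 \cdot 123 \left(-3\right) + 2 \left(-534\right) \left(-518\right)\right) - 229688 = \left(\left(-110\right) \left(-369\right) + 553224\right) - 229688 = \left(40590 + 553224\right) - 229688 = 593814 - 229688 = 364126$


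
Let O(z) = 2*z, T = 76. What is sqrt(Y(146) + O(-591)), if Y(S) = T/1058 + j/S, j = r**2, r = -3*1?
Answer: I*sqrt(13326920734)/3358 ≈ 34.378*I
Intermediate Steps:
r = -3
j = 9 (j = (-3)**2 = 9)
Y(S) = 38/529 + 9/S (Y(S) = 76/1058 + 9/S = 76*(1/1058) + 9/S = 38/529 + 9/S)
sqrt(Y(146) + O(-591)) = sqrt((38/529 + 9/146) + 2*(-591)) = sqrt((38/529 + 9*(1/146)) - 1182) = sqrt((38/529 + 9/146) - 1182) = sqrt(10309/77234 - 1182) = sqrt(-91280279/77234) = I*sqrt(13326920734)/3358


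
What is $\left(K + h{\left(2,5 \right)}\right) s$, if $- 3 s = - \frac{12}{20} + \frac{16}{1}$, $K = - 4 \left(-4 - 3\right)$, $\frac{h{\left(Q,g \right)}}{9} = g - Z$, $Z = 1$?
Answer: $- \frac{4928}{15} \approx -328.53$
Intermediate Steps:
$h{\left(Q,g \right)} = -9 + 9 g$ ($h{\left(Q,g \right)} = 9 \left(g - 1\right) = 9 \left(-1 + g\right) = -9 + 9 g$)
$K = 28$ ($K = \left(-4\right) \left(-7\right) = 28$)
$s = - \frac{77}{15}$ ($s = - \frac{- \frac{12}{20} + \frac{16}{1}}{3} = - \frac{\left(-12\right) \frac{1}{20} + 16 \cdot 1}{3} = - \frac{- \frac{3}{5} + 16}{3} = \left(- \frac{1}{3}\right) \frac{77}{5} = - \frac{77}{15} \approx -5.1333$)
$\left(K + h{\left(2,5 \right)}\right) s = \left(28 + \left(-9 + 9 \cdot 5\right)\right) \left(- \frac{77}{15}\right) = \left(28 + \left(-9 + 45\right)\right) \left(- \frac{77}{15}\right) = \left(28 + 36\right) \left(- \frac{77}{15}\right) = 64 \left(- \frac{77}{15}\right) = - \frac{4928}{15}$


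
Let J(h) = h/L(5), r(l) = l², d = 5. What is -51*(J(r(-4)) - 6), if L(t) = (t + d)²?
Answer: 7446/25 ≈ 297.84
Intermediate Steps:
L(t) = (5 + t)² (L(t) = (t + 5)² = (5 + t)²)
J(h) = h/100 (J(h) = h/((5 + 5)²) = h/(10²) = h/100)
-51*(J(r(-4)) - 6) = -51*((1/100)*(-4)² - 6) = -51*((1/100)*16 - 6) = -51*(4/25 - 6) = -51*(-146/25) = 7446/25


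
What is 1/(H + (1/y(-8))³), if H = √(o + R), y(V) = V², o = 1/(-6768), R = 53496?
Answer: -110886912/1555039840624442969 + 51539607552*√17016863569/1555039840624442969 ≈ 0.0043235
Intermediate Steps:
o = -1/6768 ≈ -0.00014775
H = √17016863569/564 (H = √(-1/6768 + 53496) = √(362060927/6768) = √17016863569/564 ≈ 231.29)
1/(H + (1/y(-8))³) = 1/(√17016863569/564 + (1/((-8)²))³) = 1/(√17016863569/564 + (1/64)³) = 1/(√17016863569/564 + 1/262144) = 1/(1/262144 + √17016863569/564)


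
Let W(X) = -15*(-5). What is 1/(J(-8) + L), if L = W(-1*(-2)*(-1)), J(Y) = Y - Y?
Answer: 1/75 ≈ 0.013333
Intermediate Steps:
J(Y) = 0
W(X) = 75
L = 75
1/(J(-8) + L) = 1/(0 + 75) = 1/75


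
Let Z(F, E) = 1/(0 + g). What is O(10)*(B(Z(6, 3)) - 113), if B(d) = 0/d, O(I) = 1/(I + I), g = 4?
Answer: -113/20 ≈ -5.6500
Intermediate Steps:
O(I) = 1/(2*I)
Z(F, E) = 1/4 (Z(F, E) = 1/(0 + 4) = 1/4)
B(d) = 0
O(10)*(B(Z(6, 3)) - 113) = ((1/2)/10)*(0 - 113) = ((1/2)*(1/10))*(-113) = (1/20)*(-113) = -113/20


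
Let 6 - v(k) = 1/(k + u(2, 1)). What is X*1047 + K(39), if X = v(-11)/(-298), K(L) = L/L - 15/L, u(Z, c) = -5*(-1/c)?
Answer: -163101/7748 ≈ -21.051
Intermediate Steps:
u(Z, c) = 5/c (u(Z, c) = -(-5)/c = 5/c)
v(k) = 6 - 1/(5 + k) (v(k) = 6 - 1/(k + 5/1) = 6 - 1/(k + 5*1) = 6 - 1/(k + 5) = 6 - 1/(5 + k))
K(L) = 1 - 15/L
X = -37/1788 (X = ((29 + 6*(-11))/(5 - 11))/(-298) = ((29 - 66)/(-6))*(-1/298) = -1/6*(-37)*(-1/298) = (37/6)*(-1/298) = -37/1788 ≈ -0.020694)
X*1047 + K(39) = -37/1788*1047 + (-15 + 39)/39 = -12913/596 + (1/39)*24 = -12913/596 + 8/13 = -163101/7748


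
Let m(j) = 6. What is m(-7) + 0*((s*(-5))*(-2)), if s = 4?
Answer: 6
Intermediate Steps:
m(-7) + 0*((s*(-5))*(-2)) = 6 + 0*((4*(-5))*(-2)) = 6 + 0*(-20*(-2)) = 6 + 0*40 = 6 + 0 = 6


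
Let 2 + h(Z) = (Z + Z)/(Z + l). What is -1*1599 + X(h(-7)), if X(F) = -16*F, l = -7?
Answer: -1583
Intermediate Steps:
h(Z) = -2 + 2*Z/(-7 + Z) (h(Z) = -2 + (Z + Z)/(Z - 7) = -2 + (2*Z)/(-7 + Z) = -2 + 2*Z/(-7 + Z))
-1*1599 + X(h(-7)) = -1*1599 - 224/(-7 - 7) = -1599 - 224/(-14) = -1599 - 224*(-1)/14 = -1599 - 16*(-1) = -1599 + 16 = -1583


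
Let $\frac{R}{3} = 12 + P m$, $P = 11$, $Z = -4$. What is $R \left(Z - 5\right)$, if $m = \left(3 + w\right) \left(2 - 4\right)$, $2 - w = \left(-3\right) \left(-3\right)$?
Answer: $-2700$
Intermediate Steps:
$w = -7$ ($w = 2 - \left(-3\right) \left(-3\right) = 2 - 9 = -7$)
$m = 8$ ($m = \left(3 - 7\right) \left(2 - 4\right) = \left(-4\right) \left(-2\right) = 8$)
$R = 300$ ($R = 3 \left(12 + 11 \cdot 8\right) = 3 \left(12 + 88\right) = 3 \cdot 100 = 300$)
$R \left(Z - 5\right) = 300 \left(-4 - 5\right) = 300 \left(-9\right) = -2700$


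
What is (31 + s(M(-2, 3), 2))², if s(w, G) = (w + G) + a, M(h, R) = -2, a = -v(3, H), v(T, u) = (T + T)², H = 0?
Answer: 25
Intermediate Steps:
v(T, u) = 4*T² (v(T, u) = (2*T)² = 4*T²)
a = -36 (a = -4*3² = -4*9 = -1*36 = -36)
s(w, G) = -36 + G + w (s(w, G) = (w + G) - 36 = (G + w) - 36 = -36 + G + w)
(31 + s(M(-2, 3), 2))² = (31 + (-36 + 2 - 2))² = (31 - 36)² = (-5)² = 25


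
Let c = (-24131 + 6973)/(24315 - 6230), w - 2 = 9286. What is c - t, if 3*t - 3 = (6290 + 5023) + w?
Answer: -124224938/18085 ≈ -6868.9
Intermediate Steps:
w = 9288 (w = 2 + 9286 = 9288)
t = 6868 (t = 1 + ((6290 + 5023) + 9288)/3 = 1 + (11313 + 9288)/3 = 1 + (⅓)*20601 = 1 + 6867 = 6868)
c = -17158/18085 ≈ -0.94874
c - t = -17158/18085 - 1*6868 = -17158/18085 - 6868 = -124224938/18085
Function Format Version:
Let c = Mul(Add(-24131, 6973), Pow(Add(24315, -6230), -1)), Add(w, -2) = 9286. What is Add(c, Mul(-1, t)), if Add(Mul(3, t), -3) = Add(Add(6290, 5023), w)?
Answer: Rational(-124224938, 18085) ≈ -6868.9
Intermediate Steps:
w = 9288 (w = Add(2, 9286) = 9288)
t = 6868 (t = Add(1, Mul(Rational(1, 3), Add(Add(6290, 5023), 9288))) = Add(1, Mul(Rational(1, 3), Add(11313, 9288))) = Add(1, Mul(Rational(1, 3), 20601)) = Add(1, 6867) = 6868)
c = Rational(-17158, 18085) (c = Mul(-17158, Pow(18085, -1)) = Mul(-17158, Rational(1, 18085)) = Rational(-17158, 18085) ≈ -0.94874)
Add(c, Mul(-1, t)) = Add(Rational(-17158, 18085), Mul(-1, 6868)) = Add(Rational(-17158, 18085), -6868) = Rational(-124224938, 18085)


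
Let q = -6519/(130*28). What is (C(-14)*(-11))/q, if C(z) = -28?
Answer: -1121120/6519 ≈ -171.98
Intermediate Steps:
q = -6519/3640 ≈ -1.7909
(C(-14)*(-11))/q = (-28*(-11))/(-6519/3640) = 308*(-3640/6519) = -1121120/6519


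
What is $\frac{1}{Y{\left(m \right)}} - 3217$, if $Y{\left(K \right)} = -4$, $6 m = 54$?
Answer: $- \frac{12869}{4} \approx -3217.3$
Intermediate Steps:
$m = 9$ ($m = \frac{1}{6} \cdot 54 = 9$)
$\frac{1}{Y{\left(m \right)}} - 3217 = \frac{1}{-4} - 3217 = - \frac{1}{4} - 3217 = - \frac{12869}{4}$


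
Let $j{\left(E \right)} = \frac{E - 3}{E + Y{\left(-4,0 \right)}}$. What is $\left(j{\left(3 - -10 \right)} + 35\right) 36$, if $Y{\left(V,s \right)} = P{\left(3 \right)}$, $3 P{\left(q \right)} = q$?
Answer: $\frac{9000}{7} \approx 1285.7$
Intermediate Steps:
$P{\left(q \right)} = \frac{q}{3}$
$Y{\left(V,s \right)} = 1$ ($Y{\left(V,s \right)} = \frac{1}{3} \cdot 3 = 1$)
$j{\left(E \right)} = \frac{-3 + E}{1 + E}$ ($j{\left(E \right)} = \frac{E - 3}{E + 1} = \frac{-3 + E}{1 + E}$)
$\left(j{\left(3 - -10 \right)} + 35\right) 36 = \left(\frac{-3 + \left(3 - -10\right)}{1 + \left(3 - -10\right)} + 35\right) 36 = \left(\frac{-3 + \left(3 + 10\right)}{1 + \left(3 + 10\right)} + 35\right) 36 = \left(\frac{-3 + 13}{1 + 13} + 35\right) 36 = \left(\frac{1}{14} \cdot 10 + 35\right) 36 = \left(\frac{5}{7} + 35\right) 36 = \frac{250}{7} \cdot 36 = \frac{9000}{7}$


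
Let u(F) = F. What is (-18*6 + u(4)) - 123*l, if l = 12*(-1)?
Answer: 1372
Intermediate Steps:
l = -12
(-18*6 + u(4)) - 123*l = (-18*6 + 4) - 123*(-12) = (-108 + 4) + 1476 = -104 + 1476 = 1372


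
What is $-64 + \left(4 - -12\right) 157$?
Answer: $2448$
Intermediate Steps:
$-64 + \left(4 - -12\right) 157 = -64 + \left(4 + 12\right) 157 = -64 + 16 \cdot 157 = -64 + 2512 = 2448$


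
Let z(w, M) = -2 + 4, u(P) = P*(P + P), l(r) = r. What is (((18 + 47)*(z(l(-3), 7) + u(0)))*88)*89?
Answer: 1018160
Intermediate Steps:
u(P) = 2*P² (u(P) = P*(2*P) = 2*P²)
z(w, M) = 2
(((18 + 47)*(z(l(-3), 7) + u(0)))*88)*89 = (((18 + 47)*(2 + 2*0²))*88)*89 = ((65*(2 + 2*0))*88)*89 = ((65*(2 + 0))*88)*89 = ((65*2)*88)*89 = (130*88)*89 = 11440*89 = 1018160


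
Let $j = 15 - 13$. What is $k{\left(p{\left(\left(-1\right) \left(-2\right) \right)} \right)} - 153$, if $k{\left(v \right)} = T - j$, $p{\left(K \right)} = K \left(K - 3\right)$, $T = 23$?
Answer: $-132$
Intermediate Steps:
$j = 2$
$p{\left(K \right)} = K \left(-3 + K\right)$
$k{\left(v \right)} = 21$ ($k{\left(v \right)} = 23 - 2 = 21$)
$k{\left(p{\left(\left(-1\right) \left(-2\right) \right)} \right)} - 153 = 21 - 153 = -132$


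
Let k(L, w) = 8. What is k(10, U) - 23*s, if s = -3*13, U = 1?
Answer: 905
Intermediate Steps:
s = -39
k(10, U) - 23*s = 8 - 23*(-39) = 8 + 897 = 905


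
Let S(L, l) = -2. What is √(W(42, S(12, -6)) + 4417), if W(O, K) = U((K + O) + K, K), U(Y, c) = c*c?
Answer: √4421 ≈ 66.491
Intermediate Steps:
U(Y, c) = c²
W(O, K) = K²
√(W(42, S(12, -6)) + 4417) = √((-2)² + 4417) = √(4 + 4417) = √4421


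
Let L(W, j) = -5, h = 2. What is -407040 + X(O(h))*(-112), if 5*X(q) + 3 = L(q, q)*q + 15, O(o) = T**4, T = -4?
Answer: -1893184/5 ≈ -3.7864e+5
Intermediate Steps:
O(o) = 256 (O(o) = (-4)**4 = 256)
X(q) = 12/5 - q (X(q) = -3/5 + (-5*q + 15)/5 = -3/5 + (15 - 5*q)/5 = -3/5 + (3 - q) = 12/5 - q)
-407040 + X(O(h))*(-112) = -407040 + (12/5 - 1*256)*(-112) = -407040 + (12/5 - 256)*(-112) = -407040 - 1268/5*(-112) = -407040 + 142016/5 = -1893184/5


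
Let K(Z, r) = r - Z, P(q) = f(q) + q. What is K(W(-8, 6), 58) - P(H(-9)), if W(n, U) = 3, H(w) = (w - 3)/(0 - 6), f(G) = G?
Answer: 51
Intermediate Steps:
H(w) = ½ - w/6 (H(w) = (-3 + w)/(-6) = (-3 + w)*(-⅙) = ½ - w/6)
P(q) = 2*q (P(q) = q + q = 2*q)
K(W(-8, 6), 58) - P(H(-9)) = (58 - 1*3) - 2*(½ - ⅙*(-9)) = (58 - 3) - 2*(½ + 3/2) = 55 - 2*2 = 55 - 1*4 = 55 - 4 = 51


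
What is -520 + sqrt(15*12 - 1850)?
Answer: -520 + I*sqrt(1670) ≈ -520.0 + 40.866*I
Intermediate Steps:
-520 + sqrt(15*12 - 1850) = -520 + sqrt(180 - 1850) = -520 + sqrt(-1670) = -520 + I*sqrt(1670)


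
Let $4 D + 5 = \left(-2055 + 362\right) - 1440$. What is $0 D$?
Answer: $0$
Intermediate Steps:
$D = - \frac{1569}{2}$ ($D = - \frac{5}{4} + \frac{\left(-2055 + 362\right) - 1440}{4} = - \frac{5}{4} + \frac{-1693 - 1440}{4} = - \frac{5}{4} + \frac{1}{4} \left(-3133\right) = - \frac{5}{4} - \frac{3133}{4} = - \frac{1569}{2} \approx -784.5$)
$0 D = 0 \left(- \frac{1569}{2}\right) = 0$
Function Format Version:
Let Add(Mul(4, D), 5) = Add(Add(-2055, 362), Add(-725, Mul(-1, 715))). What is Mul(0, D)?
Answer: 0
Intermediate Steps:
D = Rational(-1569, 2) (D = Add(Rational(-5, 4), Mul(Rational(1, 4), Add(Add(-2055, 362), Add(-725, Mul(-1, 715))))) = Add(Rational(-5, 4), Mul(Rational(1, 4), Add(-1693, Add(-725, -715)))) = Add(Rational(-5, 4), Mul(Rational(1, 4), Add(-1693, -1440))) = Add(Rational(-5, 4), Mul(Rational(1, 4), -3133)) = Add(Rational(-5, 4), Rational(-3133, 4)) = Rational(-1569, 2) ≈ -784.50)
Mul(0, D) = Mul(0, Rational(-1569, 2)) = 0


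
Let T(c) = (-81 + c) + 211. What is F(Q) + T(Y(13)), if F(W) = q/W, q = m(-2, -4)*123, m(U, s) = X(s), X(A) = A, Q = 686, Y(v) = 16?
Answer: 49832/343 ≈ 145.28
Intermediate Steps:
T(c) = 130 + c
m(U, s) = s
q = -492 (q = -4*123 = -492)
F(W) = -492/W
F(Q) + T(Y(13)) = -492/686 + (130 + 16) = -492*1/686 + 146 = -246/343 + 146 = 49832/343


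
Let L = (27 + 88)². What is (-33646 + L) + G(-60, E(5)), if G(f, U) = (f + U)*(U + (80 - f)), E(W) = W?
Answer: -28396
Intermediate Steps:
G(f, U) = (U + f)*(80 + U - f)
L = 13225 (L = 115² = 13225)
(-33646 + L) + G(-60, E(5)) = (-33646 + 13225) + (5² - 1*(-60)² + 80*5 + 80*(-60)) = -20421 + (25 - 1*3600 + 400 - 4800) = -20421 + (25 - 3600 + 400 - 4800) = -20421 - 7975 = -28396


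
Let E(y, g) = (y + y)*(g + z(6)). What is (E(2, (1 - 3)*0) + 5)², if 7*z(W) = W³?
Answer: 808201/49 ≈ 16494.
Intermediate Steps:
z(W) = W³/7
E(y, g) = 2*y*(216/7 + g) (E(y, g) = (y + y)*(g + (⅐)*6³) = (2*y)*(g + (⅐)*216) = (2*y)*(g + 216/7) = (2*y)*(216/7 + g) = 2*y*(216/7 + g))
(E(2, (1 - 3)*0) + 5)² = ((2/7)*2*(216 + 7*((1 - 3)*0)) + 5)² = ((2/7)*2*(216 + 7*(-2*0)) + 5)² = ((2/7)*2*(216 + 7*0) + 5)² = ((2/7)*2*(216 + 0) + 5)² = ((2/7)*2*216 + 5)² = (864/7 + 5)² = (899/7)² = 808201/49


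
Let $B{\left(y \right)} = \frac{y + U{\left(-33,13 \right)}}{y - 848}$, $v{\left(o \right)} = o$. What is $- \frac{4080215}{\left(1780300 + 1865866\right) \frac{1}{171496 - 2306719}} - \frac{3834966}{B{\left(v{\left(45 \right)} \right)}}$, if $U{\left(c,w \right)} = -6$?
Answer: $\frac{3856020489270241}{47400158} \approx 8.135 \cdot 10^{7}$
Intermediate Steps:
$B{\left(y \right)} = \frac{-6 + y}{-848 + y}$ ($B{\left(y \right)} = \frac{y - 6}{y - 848} = \frac{-6 + y}{-848 + y}$)
$- \frac{4080215}{\left(1780300 + 1865866\right) \frac{1}{171496 - 2306719}} - \frac{3834966}{B{\left(v{\left(45 \right)} \right)}} = - \frac{4080215}{\left(1780300 + 1865866\right) \frac{1}{171496 - 2306719}} - \frac{3834966}{\frac{1}{-848 + 45} \left(-6 + 45\right)} = - \frac{4080215}{3646166 \frac{1}{-2135223}} - \frac{3834966}{\frac{1}{-803} \cdot 39} = - \frac{4080215}{3646166 \left(- \frac{1}{2135223}\right)} - \frac{3834966}{\left(- \frac{1}{803}\right) 39} = - \frac{4080215}{- \frac{3646166}{2135223}} - \frac{3834966}{- \frac{39}{803}} = \left(-4080215\right) \left(- \frac{2135223}{3646166}\right) - - \frac{1026492566}{13} = \frac{8712168912945}{3646166} + \frac{1026492566}{13} = \frac{3856020489270241}{47400158}$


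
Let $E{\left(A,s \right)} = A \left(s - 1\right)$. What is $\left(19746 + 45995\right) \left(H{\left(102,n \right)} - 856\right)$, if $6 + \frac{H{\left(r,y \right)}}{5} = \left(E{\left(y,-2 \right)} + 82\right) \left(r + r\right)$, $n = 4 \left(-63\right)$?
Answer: $56134530634$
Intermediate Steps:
$E{\left(A,s \right)} = A \left(-1 + s\right)$
$n = -252$
$H{\left(r,y \right)} = -30 + 10 r \left(82 - 3 y\right)$ ($H{\left(r,y \right)} = -30 + 5 \left(y \left(-1 - 2\right) + 82\right) \left(r + r\right) = -30 + 5 \left(y \left(-3\right) + 82\right) 2 r = -30 + 5 \left(- 3 y + 82\right) 2 r = -30 + 5 \left(82 - 3 y\right) 2 r = -30 + 5 \cdot 2 r \left(82 - 3 y\right) = -30 + 10 r \left(82 - 3 y\right)$)
$\left(19746 + 45995\right) \left(H{\left(102,n \right)} - 856\right) = \left(19746 + 45995\right) \left(\left(-30 + 820 \cdot 102 - 3060 \left(-252\right)\right) - 856\right) = 65741 \left(\left(-30 + 83640 + 771120\right) - 856\right) = 65741 \left(854730 - 856\right) = 65741 \cdot 853874 = 56134530634$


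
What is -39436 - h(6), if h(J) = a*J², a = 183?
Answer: -46024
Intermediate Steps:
h(J) = 183*J²
-39436 - h(6) = -39436 - 183*6² = -39436 - 183*36 = -39436 - 1*6588 = -39436 - 6588 = -46024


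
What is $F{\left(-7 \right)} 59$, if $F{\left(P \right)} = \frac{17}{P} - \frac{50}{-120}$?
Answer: $- \frac{9971}{84} \approx -118.7$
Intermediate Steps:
$F{\left(P \right)} = \frac{5}{12} + \frac{17}{P}$ ($F{\left(P \right)} = \frac{17}{P} - - \frac{5}{12} = \frac{17}{P} + \frac{5}{12} = \frac{5}{12} + \frac{17}{P}$)
$F{\left(-7 \right)} 59 = \left(\frac{5}{12} + \frac{17}{-7}\right) 59 = \left(\frac{5}{12} + 17 \left(- \frac{1}{7}\right)\right) 59 = \left(\frac{5}{12} - \frac{17}{7}\right) 59 = \left(- \frac{169}{84}\right) 59 = - \frac{9971}{84}$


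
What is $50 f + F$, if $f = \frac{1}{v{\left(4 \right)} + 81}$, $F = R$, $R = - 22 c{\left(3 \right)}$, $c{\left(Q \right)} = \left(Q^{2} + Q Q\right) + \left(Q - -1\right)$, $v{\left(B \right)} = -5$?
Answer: $- \frac{18367}{38} \approx -483.34$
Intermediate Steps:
$c{\left(Q \right)} = 1 + Q + 2 Q^{2}$ ($c{\left(Q \right)} = \left(Q^{2} + Q^{2}\right) + \left(Q + 1\right) = 2 Q^{2} + \left(1 + Q\right) = 1 + Q + 2 Q^{2}$)
$R = -484$ ($R = - 22 \left(1 + 3 + 2 \cdot 3^{2}\right) = - 22 \left(1 + 3 + 2 \cdot 9\right) = - 22 \left(1 + 3 + 18\right) = \left(-22\right) 22 = -484$)
$F = -484$
$f = \frac{1}{76}$ ($f = \frac{1}{-5 + 81} = \frac{1}{76} \approx 0.013158$)
$50 f + F = 50 \cdot \frac{1}{76} - 484 = \frac{25}{38} - 484 = - \frac{18367}{38}$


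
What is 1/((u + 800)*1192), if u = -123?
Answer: 1/806984 ≈ 1.2392e-6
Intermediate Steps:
1/((u + 800)*1192) = 1/((-123 + 800)*1192) = 1/(677*1192) = 1/806984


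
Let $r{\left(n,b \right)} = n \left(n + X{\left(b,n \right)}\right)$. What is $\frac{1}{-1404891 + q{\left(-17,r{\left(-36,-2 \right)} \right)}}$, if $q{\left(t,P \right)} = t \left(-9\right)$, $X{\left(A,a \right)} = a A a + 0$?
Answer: $- \frac{1}{1404738} \approx -7.1188 \cdot 10^{-7}$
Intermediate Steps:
$X{\left(A,a \right)} = A a^{2}$ ($X{\left(A,a \right)} = A a a + 0 = A a^{2} + 0 = A a^{2}$)
$r{\left(n,b \right)} = n \left(n + b n^{2}\right)$
$q{\left(t,P \right)} = - 9 t$
$\frac{1}{-1404891 + q{\left(-17,r{\left(-36,-2 \right)} \right)}} = \frac{1}{-1404891 - -153} = \frac{1}{-1404891 + 153} = \frac{1}{-1404738} = - \frac{1}{1404738}$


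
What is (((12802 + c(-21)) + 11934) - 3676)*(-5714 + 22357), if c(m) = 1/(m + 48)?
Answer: 9463559303/27 ≈ 3.5050e+8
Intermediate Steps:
c(m) = 1/(48 + m)
(((12802 + c(-21)) + 11934) - 3676)*(-5714 + 22357) = (((12802 + 1/(48 - 21)) + 11934) - 3676)*(-5714 + 22357) = (((12802 + 1/27) + 11934) - 3676)*16643 = ((345655/27 + 11934) - 3676)*16643 = (667873/27 - 3676)*16643 = (568621/27)*16643 = 9463559303/27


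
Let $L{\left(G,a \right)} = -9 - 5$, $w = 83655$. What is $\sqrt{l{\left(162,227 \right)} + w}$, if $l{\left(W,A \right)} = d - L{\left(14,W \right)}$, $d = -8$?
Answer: $\sqrt{83661} \approx 289.24$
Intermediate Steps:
$L{\left(G,a \right)} = -14$
$l{\left(W,A \right)} = 6$ ($l{\left(W,A \right)} = -8 - -14 = -8 + 14 = 6$)
$\sqrt{l{\left(162,227 \right)} + w} = \sqrt{6 + 83655} = \sqrt{83661}$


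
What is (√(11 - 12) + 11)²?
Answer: (11 + I)² ≈ 120.0 + 22.0*I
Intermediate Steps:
(√(11 - 12) + 11)² = (√(-1) + 11)² = (I + 11)² = (11 + I)²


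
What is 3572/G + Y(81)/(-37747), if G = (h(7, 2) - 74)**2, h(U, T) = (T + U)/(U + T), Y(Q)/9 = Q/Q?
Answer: 134784323/201153763 ≈ 0.67006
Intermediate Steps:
Y(Q) = 9 (Y(Q) = 9*(Q/Q) = 9*1 = 9)
h(U, T) = 1 (h(U, T) = (T + U)/(T + U) = 1)
G = 5329 (G = (1 - 74)**2 = (-73)**2 = 5329)
3572/G + Y(81)/(-37747) = 3572/5329 + 9/(-37747) = 3572*(1/5329) + 9*(-1/37747) = 3572/5329 - 9/37747 = 134784323/201153763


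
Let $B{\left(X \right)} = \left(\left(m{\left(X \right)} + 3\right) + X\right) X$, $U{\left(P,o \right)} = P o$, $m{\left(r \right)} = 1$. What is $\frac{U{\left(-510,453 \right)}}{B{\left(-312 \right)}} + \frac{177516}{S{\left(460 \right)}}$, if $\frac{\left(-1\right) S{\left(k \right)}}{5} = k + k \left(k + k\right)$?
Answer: $- \frac{7034019813}{2827224400} \approx -2.488$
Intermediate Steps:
$B{\left(X \right)} = X \left(4 + X\right)$ ($B{\left(X \right)} = \left(\left(1 + 3\right) + X\right) X = \left(4 + X\right) X = X \left(4 + X\right)$)
$S{\left(k \right)} = - 10 k^{2} - 5 k$ ($S{\left(k \right)} = - 5 \left(k + k \left(k + k\right)\right) = - 5 \left(k + k 2 k\right) = - 5 \left(k + 2 k^{2}\right) = - 10 k^{2} - 5 k$)
$\frac{U{\left(-510,453 \right)}}{B{\left(-312 \right)}} + \frac{177516}{S{\left(460 \right)}} = \frac{\left(-510\right) 453}{\left(-312\right) \left(4 - 312\right)} + \frac{177516}{\left(-5\right) 460 \left(1 + 2 \cdot 460\right)} = - \frac{231030}{\left(-312\right) \left(-308\right)} + \frac{177516}{\left(-5\right) 460 \left(1 + 920\right)} = - \frac{231030}{96096} + \frac{177516}{\left(-5\right) 460 \cdot 921} = \left(-231030\right) \frac{1}{96096} + \frac{177516}{-2118300} = - \frac{38505}{16016} + 177516 \left(- \frac{1}{2118300}\right) = - \frac{38505}{16016} - \frac{14793}{176525} = - \frac{7034019813}{2827224400}$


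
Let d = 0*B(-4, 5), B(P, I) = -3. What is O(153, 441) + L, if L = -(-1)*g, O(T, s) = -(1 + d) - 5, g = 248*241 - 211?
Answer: 59551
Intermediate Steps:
d = 0 (d = 0*(-3) = 0)
g = 59557 (g = 59768 - 211 = 59557)
O(T, s) = -6 (O(T, s) = -(1 + 0) - 5 = -1*1 - 5 = -1 - 5 = -6)
L = 59557 (L = -(-1)*59557 = -1*(-59557) = 59557)
O(153, 441) + L = -6 + 59557 = 59551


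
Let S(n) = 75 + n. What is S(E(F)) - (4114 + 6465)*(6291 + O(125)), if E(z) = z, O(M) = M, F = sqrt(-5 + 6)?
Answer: -67874788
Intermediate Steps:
F = 1 (F = sqrt(1) = 1)
S(E(F)) - (4114 + 6465)*(6291 + O(125)) = (75 + 1) - (4114 + 6465)*(6291 + 125) = 76 - 10579*6416 = 76 - 1*67874864 = 76 - 67874864 = -67874788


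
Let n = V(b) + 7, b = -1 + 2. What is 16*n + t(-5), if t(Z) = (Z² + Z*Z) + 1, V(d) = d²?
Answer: 179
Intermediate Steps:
b = 1
t(Z) = 1 + 2*Z² (t(Z) = (Z² + Z²) + 1 = 2*Z² + 1 = 1 + 2*Z²)
n = 8 (n = 1² + 7 = 1 + 7 = 8)
16*n + t(-5) = 16*8 + (1 + 2*(-5)²) = 128 + (1 + 2*25) = 128 + (1 + 50) = 128 + 51 = 179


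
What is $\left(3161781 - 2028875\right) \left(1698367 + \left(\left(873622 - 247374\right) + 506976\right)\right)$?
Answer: $3207926433446$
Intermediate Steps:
$\left(3161781 - 2028875\right) \left(1698367 + \left(\left(873622 - 247374\right) + 506976\right)\right) = 1132906 \left(1698367 + \left(626248 + 506976\right)\right) = 1132906 \left(1698367 + 1133224\right) = 1132906 \cdot 2831591 = 3207926433446$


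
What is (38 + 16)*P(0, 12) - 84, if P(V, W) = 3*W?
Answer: 1860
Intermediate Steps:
(38 + 16)*P(0, 12) - 84 = (38 + 16)*(3*12) - 84 = 54*36 - 84 = 1944 - 84 = 1860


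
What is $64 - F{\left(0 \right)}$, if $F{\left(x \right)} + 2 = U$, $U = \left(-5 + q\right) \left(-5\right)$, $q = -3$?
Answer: $26$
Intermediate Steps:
$U = 40$ ($U = \left(-5 - 3\right) \left(-5\right) = \left(-8\right) \left(-5\right) = 40$)
$F{\left(x \right)} = 38$ ($F{\left(x \right)} = -2 + 40 = 38$)
$64 - F{\left(0 \right)} = 64 - 38 = 26$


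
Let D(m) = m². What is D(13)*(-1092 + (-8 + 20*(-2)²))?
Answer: -172380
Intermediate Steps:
D(13)*(-1092 + (-8 + 20*(-2)²)) = 13²*(-1092 + (-8 + 20*(-2)²)) = 169*(-1092 + (-8 + 20*4)) = 169*(-1092 + (-8 + 80)) = 169*(-1092 + 72) = 169*(-1020) = -172380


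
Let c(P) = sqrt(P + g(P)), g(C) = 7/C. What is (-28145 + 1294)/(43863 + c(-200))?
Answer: -235553082600/384792593807 + 268510*I*sqrt(80014)/384792593807 ≈ -0.61216 + 0.00019739*I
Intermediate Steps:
c(P) = sqrt(P + 7/P)
(-28145 + 1294)/(43863 + c(-200)) = (-28145 + 1294)/(43863 + sqrt(-200 + 7/(-200))) = -26851/(43863 + sqrt(-200 + 7*(-1/200))) = -26851/(43863 + sqrt(-200 - 7/200)) = -26851/(43863 + sqrt(-40007/200)) = -26851/(43863 + I*sqrt(80014)/20)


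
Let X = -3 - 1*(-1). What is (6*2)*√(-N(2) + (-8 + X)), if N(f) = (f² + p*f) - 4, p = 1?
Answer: 24*I*√3 ≈ 41.569*I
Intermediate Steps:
X = -2 (X = -3 + 1 = -2)
N(f) = -4 + f + f² (N(f) = (f² + 1*f) - 4 = (f² + f) - 4 = (f + f²) - 4 = -4 + f + f²)
(6*2)*√(-N(2) + (-8 + X)) = (6*2)*√(-(-4 + 2 + 2²) + (-8 - 2)) = 12*√(-(-4 + 2 + 4) - 10) = 12*√(-1*2 - 10) = 12*√(-2 - 10) = 12*√(-12) = 12*(2*I*√3) = 24*I*√3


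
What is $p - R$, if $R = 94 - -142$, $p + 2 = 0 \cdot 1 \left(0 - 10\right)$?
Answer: $-238$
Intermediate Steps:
$p = -2$ ($p = -2 + 0 \cdot 1 \left(0 - 10\right) = -2 + 0 \left(-10\right) = -2 + 0 = -2$)
$R = 236$ ($R = 94 + 142 = 236$)
$p - R = -2 - 236 = -238$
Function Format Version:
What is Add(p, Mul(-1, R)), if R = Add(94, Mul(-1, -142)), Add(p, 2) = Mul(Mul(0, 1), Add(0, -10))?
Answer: -238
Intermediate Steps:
p = -2 (p = Add(-2, Mul(Mul(0, 1), Add(0, -10))) = Add(-2, Mul(0, -10)) = Add(-2, 0) = -2)
R = 236 (R = Add(94, 142) = 236)
Add(p, Mul(-1, R)) = Add(-2, Mul(-1, 236)) = Add(-2, -236) = -238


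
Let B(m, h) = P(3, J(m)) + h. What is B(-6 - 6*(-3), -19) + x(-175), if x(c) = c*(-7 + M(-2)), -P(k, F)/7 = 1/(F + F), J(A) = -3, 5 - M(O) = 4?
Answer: 6193/6 ≈ 1032.2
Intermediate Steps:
M(O) = 1 (M(O) = 5 - 1*4 = 5 - 4 = 1)
P(k, F) = -7/(2*F) (P(k, F) = -7/(F + F) = -7*1/(2*F) = -7/(2*F))
B(m, h) = 7/6 + h (B(m, h) = -7/2/(-3) + h = -7/2*(-⅓) + h = 7/6 + h)
x(c) = -6*c (x(c) = c*(-7 + 1) = c*(-6) = -6*c)
B(-6 - 6*(-3), -19) + x(-175) = (7/6 - 19) - 6*(-175) = -107/6 + 1050 = 6193/6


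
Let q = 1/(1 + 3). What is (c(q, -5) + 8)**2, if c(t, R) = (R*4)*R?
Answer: 11664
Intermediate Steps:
q = 1/4 ≈ 0.25000
c(t, R) = 4*R**2 (c(t, R) = (4*R)*R = 4*R**2)
(c(q, -5) + 8)**2 = (4*(-5)**2 + 8)**2 = (4*25 + 8)**2 = (100 + 8)**2 = 108**2 = 11664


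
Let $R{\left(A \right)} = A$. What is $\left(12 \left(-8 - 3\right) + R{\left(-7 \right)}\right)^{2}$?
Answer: $19321$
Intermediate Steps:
$\left(12 \left(-8 - 3\right) + R{\left(-7 \right)}\right)^{2} = \left(12 \left(-8 - 3\right) - 7\right)^{2} = \left(12 \left(-11\right) - 7\right)^{2} = \left(-132 - 7\right)^{2} = \left(-139\right)^{2} = 19321$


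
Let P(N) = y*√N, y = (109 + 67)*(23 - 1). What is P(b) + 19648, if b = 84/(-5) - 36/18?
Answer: 19648 + 3872*I*√470/5 ≈ 19648.0 + 16789.0*I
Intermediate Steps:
b = -94/5 (b = 84*(-⅕) - 36*1/18 = -84/5 - 2 = -94/5 ≈ -18.800)
y = 3872 (y = 176*22 = 3872)
P(N) = 3872*√N
P(b) + 19648 = 3872*√(-94/5) + 19648 = 3872*(I*√470/5) + 19648 = 3872*I*√470/5 + 19648 = 19648 + 3872*I*√470/5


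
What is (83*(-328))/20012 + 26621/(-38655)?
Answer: -396270793/193390965 ≈ -2.0491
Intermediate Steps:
(83*(-328))/20012 + 26621/(-38655) = -27224*1/20012 + 26621*(-1/38655) = -6806/5003 - 26621/38655 = -396270793/193390965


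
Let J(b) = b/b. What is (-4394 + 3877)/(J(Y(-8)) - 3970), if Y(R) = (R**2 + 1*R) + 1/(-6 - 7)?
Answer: 517/3969 ≈ 0.13026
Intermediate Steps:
Y(R) = -1/13 + R + R**2 (Y(R) = (R**2 + R) + 1/(-13) = (R + R**2) - 1/13 = -1/13 + R + R**2)
J(b) = 1
(-4394 + 3877)/(J(Y(-8)) - 3970) = (-4394 + 3877)/(1 - 3970) = -517/(-3969) = -517*(-1/3969) = 517/3969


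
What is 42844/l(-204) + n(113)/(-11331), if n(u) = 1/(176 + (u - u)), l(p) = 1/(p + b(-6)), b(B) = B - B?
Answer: -17430148429057/1994256 ≈ -8.7402e+6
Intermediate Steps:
b(B) = 0
l(p) = 1/p (l(p) = 1/(p + 0) = 1/p)
n(u) = 1/176 (n(u) = 1/(176 + 0) = 1/176)
42844/l(-204) + n(113)/(-11331) = 42844/(1/(-204)) + (1/176)/(-11331) = 42844/(-1/204) + (1/176)*(-1/11331) = 42844*(-204) - 1/1994256 = -8740176 - 1/1994256 = -17430148429057/1994256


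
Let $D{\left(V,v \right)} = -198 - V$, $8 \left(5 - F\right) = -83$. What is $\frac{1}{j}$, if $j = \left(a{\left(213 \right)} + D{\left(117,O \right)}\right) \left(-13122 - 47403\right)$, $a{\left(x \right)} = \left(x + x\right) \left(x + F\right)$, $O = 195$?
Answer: $- \frac{4}{23477102775} \approx -1.7038 \cdot 10^{-10}$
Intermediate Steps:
$F = \frac{123}{8}$ ($F = 5 - - \frac{83}{8} = 5 + \frac{83}{8} = \frac{123}{8} \approx 15.375$)
$a{\left(x \right)} = 2 x \left(\frac{123}{8} + x\right)$ ($a{\left(x \right)} = \left(x + x\right) \left(x + \frac{123}{8}\right) = 2 x \left(\frac{123}{8} + x\right)$)
$j = - \frac{23477102775}{4}$ ($j = \left(\frac{1}{4} \cdot 213 \left(123 + 8 \cdot 213\right) - 315\right) \left(-13122 - 47403\right) = \left(\frac{1}{4} \cdot 213 \left(123 + 1704\right) - 315\right) \left(-60525\right) = \left(\frac{1}{4} \cdot 213 \cdot 1827 - 315\right) \left(-60525\right) = \left(\frac{389151}{4} - 315\right) \left(-60525\right) = \frac{387891}{4} \left(-60525\right) = - \frac{23477102775}{4} \approx -5.8693 \cdot 10^{9}$)
$\frac{1}{j} = \frac{1}{- \frac{23477102775}{4}} = - \frac{4}{23477102775}$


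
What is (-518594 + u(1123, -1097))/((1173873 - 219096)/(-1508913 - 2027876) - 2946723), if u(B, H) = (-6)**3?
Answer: 917460750545/5210969223612 ≈ 0.17606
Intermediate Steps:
u(B, H) = -216
(-518594 + u(1123, -1097))/((1173873 - 219096)/(-1508913 - 2027876) - 2946723) = (-518594 - 216)/((1173873 - 219096)/(-1508913 - 2027876) - 2946723) = -518810/(954777/(-3536789) - 2946723) = -518810/(954777*(-1/3536789) - 2946723) = -518810/(-954777/3536789 - 2946723) = -518810/(-10421938447224/3536789) = -518810*(-3536789/10421938447224) = 917460750545/5210969223612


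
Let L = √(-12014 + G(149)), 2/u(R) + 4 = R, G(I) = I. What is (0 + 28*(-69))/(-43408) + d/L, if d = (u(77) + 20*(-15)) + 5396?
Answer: 483/10852 - 74402*I*√11865/173229 ≈ 0.044508 - 46.784*I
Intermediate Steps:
u(R) = 2/(-4 + R)
L = I*√11865 (L = √(-12014 + 149) = √(-11865) = I*√11865 ≈ 108.93*I)
d = 372010/73 (d = (2/(-4 + 77) + 20*(-15)) + 5396 = (2/73 - 300) + 5396 = -21898/73 + 5396 = 372010/73 ≈ 5096.0)
(0 + 28*(-69))/(-43408) + d/L = (0 + 28*(-69))/(-43408) + 372010/(73*((I*√11865))) = (0 - 1932)*(-1/43408) + 372010*(-I*√11865/11865)/73 = -1932*(-1/43408) - 74402*I*√11865/173229 = 483/10852 - 74402*I*√11865/173229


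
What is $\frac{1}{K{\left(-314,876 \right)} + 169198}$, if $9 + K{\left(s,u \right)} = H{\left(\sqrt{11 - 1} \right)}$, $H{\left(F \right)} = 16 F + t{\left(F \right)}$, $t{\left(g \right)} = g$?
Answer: $\frac{169189}{28624914831} - \frac{17 \sqrt{10}}{28624914831} \approx 5.9087 \cdot 10^{-6}$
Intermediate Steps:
$H{\left(F \right)} = 17 F$ ($H{\left(F \right)} = 16 F + F = 17 F$)
$K{\left(s,u \right)} = -9 + 17 \sqrt{10}$ ($K{\left(s,u \right)} = -9 + 17 \sqrt{11 - 1} = -9 + 17 \sqrt{10}$)
$\frac{1}{K{\left(-314,876 \right)} + 169198} = \frac{1}{\left(-9 + 17 \sqrt{10}\right) + 169198} = \frac{1}{169189 + 17 \sqrt{10}}$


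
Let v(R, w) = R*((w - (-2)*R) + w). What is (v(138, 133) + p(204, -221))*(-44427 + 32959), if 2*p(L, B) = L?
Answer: -858930264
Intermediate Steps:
v(R, w) = R*(2*R + 2*w) (v(R, w) = R*((w + 2*R) + w) = R*(2*R + 2*w))
p(L, B) = L/2
(v(138, 133) + p(204, -221))*(-44427 + 32959) = (2*138*(138 + 133) + (1/2)*204)*(-44427 + 32959) = (2*138*271 + 102)*(-11468) = (74796 + 102)*(-11468) = 74898*(-11468) = -858930264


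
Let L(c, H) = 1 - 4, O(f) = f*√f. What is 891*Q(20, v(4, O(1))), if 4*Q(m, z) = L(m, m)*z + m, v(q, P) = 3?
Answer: 9801/4 ≈ 2450.3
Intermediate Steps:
O(f) = f^(3/2)
L(c, H) = -3
Q(m, z) = -3*z/4 + m/4 (Q(m, z) = (-3*z + m)/4 = (m - 3*z)/4 = -3*z/4 + m/4)
891*Q(20, v(4, O(1))) = 891*(-¾*3 + (¼)*20) = 891*(-9/4 + 5) = 891*(11/4) = 9801/4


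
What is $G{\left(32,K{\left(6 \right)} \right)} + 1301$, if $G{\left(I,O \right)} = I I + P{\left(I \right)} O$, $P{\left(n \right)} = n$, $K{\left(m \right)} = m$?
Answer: $2517$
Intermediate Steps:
$G{\left(I,O \right)} = I^{2} + I O$ ($G{\left(I,O \right)} = I I + I O = I^{2} + I O$)
$G{\left(32,K{\left(6 \right)} \right)} + 1301 = 32 \left(32 + 6\right) + 1301 = 32 \cdot 38 + 1301 = 1216 + 1301 = 2517$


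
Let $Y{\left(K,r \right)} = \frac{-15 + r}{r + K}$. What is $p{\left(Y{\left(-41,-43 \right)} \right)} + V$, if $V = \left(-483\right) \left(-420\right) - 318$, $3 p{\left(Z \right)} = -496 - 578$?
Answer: $202184$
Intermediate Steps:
$Y{\left(K,r \right)} = \frac{-15 + r}{K + r}$
$p{\left(Z \right)} = -358$ ($p{\left(Z \right)} = \frac{-496 - 578}{3} = \frac{1}{3} \left(-1074\right) = -358$)
$V = 202542$ ($V = 202860 - 318 = 202542$)
$p{\left(Y{\left(-41,-43 \right)} \right)} + V = -358 + 202542 = 202184$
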